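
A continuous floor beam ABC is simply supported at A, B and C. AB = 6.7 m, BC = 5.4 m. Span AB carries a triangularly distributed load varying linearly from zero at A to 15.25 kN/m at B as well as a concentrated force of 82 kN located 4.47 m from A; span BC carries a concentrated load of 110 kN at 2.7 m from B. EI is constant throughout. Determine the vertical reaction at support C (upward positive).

Take M_B as the redundant. Released structure: two simple spans AB and BC with a hinge at B.
Rotations at B on the released spans (each span's end-slope, ×1/EI):
  span AB: triangular load, peak 15.25: w₀L³/(45EI) = 101.9/EI
  span AB: point load 82 at a = 4.47: Pab(L + a)/(6LEI) = 227.1/EI
  span BC: point load 110 at a = 2.7: Pab(L + b)/(6LEI) = 200.5/EI
  relative rotation θ_0 = (329 + 200.5)/EI = 529.5/EI
A unit hogging moment at B produces rotation L₁/(3EI) + L₂/(3EI) = 4.033/EI.
Compatibility: M_B·(L₁+L₂)/(3EI) = θ_0, giving M_B = 131.3 kN·m (hogging).
Span BC, ΣM about C: R_B^{BC}·5.4 = 297 + 131.3, so R_B^{BC} = 79.31 kN and R_C = 110 − 79.31 = 30.69 kN.

R_C = 30.69 kN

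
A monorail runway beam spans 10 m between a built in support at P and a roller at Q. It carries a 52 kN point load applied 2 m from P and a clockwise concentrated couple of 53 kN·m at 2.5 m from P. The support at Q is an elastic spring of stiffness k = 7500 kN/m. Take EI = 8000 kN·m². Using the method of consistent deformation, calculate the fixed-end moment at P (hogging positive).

M_P = 93.3 kN·m

Remove the prop at Q; the released (primary) structure is a cantilever built in at P.
Deflection at Q on the released cantilever, summing each load's contribution:
  point load 52 at a = 2: Pa²(3L − a)/(6EI) = 970.7/EI
  clockwise couple 53 at a = 2.5: M₀a(2L − a)/(2EI) = 1159/EI
  δ_0 = 2130/EI
Flexibility coefficient — unit upward force at Q: δ_{QQ} = L³/(3EI) = 333.3/EI.
With EI = 8000 kN·m²: δ_0 = 0.26626 m and δ_{QQ} = 0.041667 m/kN.
Compatibility — the spring shortens by R_Q/k under the reaction it provides: δ_0 − R_Q·δ_{QQ} = R_Q/k. With 1/k = 0.000133 m/kN, R_Q = δ_0 / (δ_{QQ} + 1/k) = 0.26626 / (0.041667 + 0.000133) = 6.37 kN.
Moment equilibrium about P: M_P = Σ(load moments about P) − R_Q·L = 157 − 6.37×10 = 93.3 kN·m.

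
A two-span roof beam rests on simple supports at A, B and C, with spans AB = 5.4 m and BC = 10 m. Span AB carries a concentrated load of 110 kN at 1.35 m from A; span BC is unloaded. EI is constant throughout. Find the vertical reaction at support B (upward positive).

R_B = 34.46 kN

Take M_B as the redundant. Released structure: two simple spans AB and BC with a hinge at B.
Rotations at B on the released spans (each span's end-slope, ×1/EI):
  span AB: point load 110 at a = 1.35: Pab(L + a)/(6LEI) = 125.3/EI
  relative rotation θ_0 = (125.3 + 0)/EI = 125.3/EI
A unit hogging moment at B produces rotation L₁/(3EI) + L₂/(3EI) = 5.133/EI.
Slope continuity at B: θ_0 = M_B·5.133/EI, so M_B = 125.3/5.133 = 24.41 kN·m (hogging).
Span AB, ΣM about A with M_B applied at B: R_B^{AB}·5.4 = 148.5 + 24.41, so R_B^{AB} = 32.02 kN and R_A = 110 − 32.02 = 77.98 kN.
Span BC, ΣM about C: R_B^{BC}·10 = 0 + 24.41, so R_B^{BC} = 2.441 kN and R_C = 0 − 2.441 = -2.441 kN.
R_B = 32.02 + 2.441 = 34.46 kN.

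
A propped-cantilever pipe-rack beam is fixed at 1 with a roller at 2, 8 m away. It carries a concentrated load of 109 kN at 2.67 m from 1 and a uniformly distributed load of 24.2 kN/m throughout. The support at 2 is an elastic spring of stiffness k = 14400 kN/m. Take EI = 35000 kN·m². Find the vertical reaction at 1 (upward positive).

R_1 = 215.1 kN

Choose R_2 as the redundant. The primary structure is the cantilever fixed at 1.
Downward deflection at the released point 2 due to the loads:
  point load 109 at a = 2.67: Pa²(3L − a)/(6EI) = 2762/EI
  UDL 24.2: wL⁴/(8EI) = 12390/EI
  δ_0 = 15153/EI
Tip deflection under a unit load at 2: L³/(3EI) = 170.7/EI.
With EI = 35000 kN·m²: δ_0 = 0.43294 m and δ_{22} = 0.004876 m/kN.
Compatibility — the spring shortens by R_2/k under the reaction it provides: δ_0 − R_2·δ_{22} = R_2/k. With 1/k = 0.000069 m/kN, R_2 = δ_0 / (δ_{22} + 1/k) = 0.43294 / (0.004876 + 0.000069) = 87.54 kN.
Vertical equilibrium: R_1 = ΣP − R_2 = 302.6 − 87.54 = 215.1 kN.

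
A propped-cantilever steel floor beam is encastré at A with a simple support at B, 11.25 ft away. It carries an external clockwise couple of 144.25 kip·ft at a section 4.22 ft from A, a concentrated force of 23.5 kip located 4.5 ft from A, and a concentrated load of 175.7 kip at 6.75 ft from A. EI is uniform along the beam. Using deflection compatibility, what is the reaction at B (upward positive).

R_B = 92.51 kip

Choose R_B as the redundant. The primary structure is the cantilever fixed at A.
Free-end deflection of the primary structure under the applied loading (downward +):
  clockwise couple 144.25 at a = 4.22: M₀a(2L − a)/(2EI) = 5564/EI
  point load 23.5 at a = 4.5: Pa²(3L − a)/(6EI) = 2320/EI
  point load 175.7 at a = 6.75: Pa²(3L − a)/(6EI) = 36024/EI
  δ_0 = 43908/EI
Tip deflection under a unit load at B: L³/(3EI) = 474.6/EI.
Compatibility at B: δ_0 − R_B·δ_{BB} = 0, so R_B = 43908/474.6 = 92.51 kip.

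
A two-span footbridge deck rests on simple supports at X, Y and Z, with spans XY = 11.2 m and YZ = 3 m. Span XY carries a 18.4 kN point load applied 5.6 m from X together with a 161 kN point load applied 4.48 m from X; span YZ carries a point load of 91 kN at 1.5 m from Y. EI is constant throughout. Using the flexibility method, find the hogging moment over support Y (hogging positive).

M_Y = 280.2 kN·m

Release continuity at Y by inserting a hinge; the redundant is the internal moment M_Y. The primary structure is two simply-supported spans XY and YZ.
Rotations at Y on the released spans (each span's end-slope, ×1/EI):
  span XY: point load 18.4 at a = 5.6: Pab(L + a)/(6LEI) = 144.3/EI
  span XY: point load 161 at a = 4.48: Pab(L + a)/(6LEI) = 1131/EI
  span YZ: point load 91 at a = 1.5: Pab(L + b)/(6LEI) = 51.19/EI
  relative rotation θ_0 = (1275 + 51.19)/EI = 1326/EI
A unit hogging moment at Y produces rotation L₁/(3EI) + L₂/(3EI) = 4.733/EI.
Compatibility: M_Y·(L₁+L₂)/(3EI) = θ_0, giving M_Y = 280.2 kN·m (hogging).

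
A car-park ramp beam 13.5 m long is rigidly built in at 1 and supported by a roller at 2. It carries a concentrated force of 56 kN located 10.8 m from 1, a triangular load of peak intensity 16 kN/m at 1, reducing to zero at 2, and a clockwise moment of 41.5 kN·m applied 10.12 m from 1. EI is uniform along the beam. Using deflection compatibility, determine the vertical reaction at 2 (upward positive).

R_2 = 65.35 kN

Remove the prop at 2; the released (primary) structure is a cantilever built in at 1.
Primary-structure tip deflection at 2 by superposition:
  point load 56 at a = 10.8: Pa²(3L − a)/(6EI) = 32333/EI
  triangular load, peak 16 at the fixed end: w₀L⁴/(30EI) = 17715/EI
  clockwise couple 41.5 at a = 10.12: M₀a(2L − a)/(2EI) = 3545/EI
  δ_0 = 53592/EI
Flexibility coefficient — unit upward force at 2: δ_{22} = L³/(3EI) = 820.1/EI.
Compatibility at 2: δ_0 − R_2·δ_{22} = 0, so R_2 = 53592/820.1 = 65.35 kN.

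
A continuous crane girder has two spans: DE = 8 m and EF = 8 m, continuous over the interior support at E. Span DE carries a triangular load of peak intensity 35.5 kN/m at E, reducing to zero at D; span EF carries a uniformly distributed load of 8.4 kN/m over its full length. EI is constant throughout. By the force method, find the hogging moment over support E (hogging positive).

Take M_E as the redundant. Released structure: two simple spans DE and EF with a hinge at E.
Discontinuity in slope at E on the released structure — sum the simple-span end rotations:
  span DE: triangular load, peak 35.5: w₀L³/(45EI) = 403.9/EI
  span EF: UDL 8.4: wL³/(24EI) = 179.2/EI
  relative rotation θ_0 = (403.9 + 179.2)/EI = 583.1/EI
A unit hogging moment at E produces rotation L₁/(3EI) + L₂/(3EI) = 5.333/EI.
Slope continuity at E: θ_0 = M_E·5.333/EI, so M_E = 583.1/5.333 = 109.3 kN·m (hogging).

M_E = 109.3 kN·m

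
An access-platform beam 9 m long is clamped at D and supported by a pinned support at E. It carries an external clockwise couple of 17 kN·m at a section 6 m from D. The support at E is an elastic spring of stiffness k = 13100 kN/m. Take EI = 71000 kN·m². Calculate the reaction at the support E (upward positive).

R_E = 2.464 kN

Release the roller at E. Primary structure: cantilever fixed at D.
Free-end deflection of the primary structure under the applied loading (downward +):
  clockwise couple 17 at a = 6: M₀a(2L − a)/(2EI) = 612/EI
Flexibility coefficient — unit upward force at E: δ_{EE} = L³/(3EI) = 243/EI.
With EI = 71000 kN·m²: δ_0 = 0.00862 m and δ_{EE} = 0.003423 m/kN.
Compatibility — the spring shortens by R_E/k under the reaction it provides: δ_0 − R_E·δ_{EE} = R_E/k. With 1/k = 0.000076 m/kN, R_E = δ_0 / (δ_{EE} + 1/k) = 0.00862 / (0.003423 + 0.000076) = 2.464 kN.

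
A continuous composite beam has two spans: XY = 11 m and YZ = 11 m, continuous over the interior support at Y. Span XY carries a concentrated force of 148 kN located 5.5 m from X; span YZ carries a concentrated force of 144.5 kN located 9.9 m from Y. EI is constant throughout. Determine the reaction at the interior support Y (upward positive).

Take M_Y as the redundant. Released structure: two simple spans XY and YZ with a hinge at Y.
End slopes at the hinge Y, treating each span as simply supported:
  span XY: point load 148 at a = 5.5: Pab(L + a)/(6LEI) = 1119/EI
  span YZ: point load 144.5 at a = 9.9: Pab(L + b)/(6LEI) = 288.5/EI
  relative rotation θ_0 = (1119 + 288.5)/EI = 1408/EI
A unit hogging moment at Y produces rotation L₁/(3EI) + L₂/(3EI) = 7.333/EI.
Compatibility: M_Y·(L₁+L₂)/(3EI) = θ_0, giving M_Y = 192 kN·m (hogging).
Span XY, ΣM about X with M_Y applied at Y: R_Y^{XY}·11 = 814 + 192, so R_Y^{XY} = 91.45 kN and R_X = 148 − 91.45 = 56.55 kN.
Span YZ, ΣM about Z: R_Y^{YZ}·11 = 158.9 + 192, so R_Y^{YZ} = 31.9 kN and R_Z = 144.5 − 31.9 = 112.6 kN.
R_Y = 91.45 + 31.9 = 123.4 kN.

R_Y = 123.4 kN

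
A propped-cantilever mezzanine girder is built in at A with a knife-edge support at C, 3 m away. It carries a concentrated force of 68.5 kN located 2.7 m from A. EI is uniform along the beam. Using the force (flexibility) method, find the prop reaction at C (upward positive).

Take the reaction at C as the redundant and release it; the primary structure is a cantilever fixed at A.
Deflection at C on the released cantilever, summing each load's contribution:
  point load 68.5 at a = 2.7: Pa²(3L − a)/(6EI) = 524.3/EI
Tip deflection under a unit load at C: L³/(3EI) = 9/EI.
The prop prevents deflection at C: R_C = δ_0/δ_{CC} = 524.3/9 = 58.26 kN.

R_C = 58.26 kN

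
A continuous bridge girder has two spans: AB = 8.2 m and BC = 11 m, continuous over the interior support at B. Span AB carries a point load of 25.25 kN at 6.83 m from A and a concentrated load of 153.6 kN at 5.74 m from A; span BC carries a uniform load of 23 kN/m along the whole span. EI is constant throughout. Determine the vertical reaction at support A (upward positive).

Take M_B as the redundant. Released structure: two simple spans AB and BC with a hinge at B.
Discontinuity in slope at B on the released structure — sum the simple-span end rotations:
  span AB: point load 25.25 at a = 6.83: Pab(L + a)/(6LEI) = 72.18/EI
  span AB: point load 153.6 at a = 5.74: Pab(L + a)/(6LEI) = 614.5/EI
  span BC: UDL 23: wL³/(24EI) = 1276/EI
  relative rotation θ_0 = (686.7 + 1276)/EI = 1962/EI
A unit hogging moment at B produces rotation L₁/(3EI) + L₂/(3EI) = 6.4/EI.
Compatibility: M_B·(L₁+L₂)/(3EI) = θ_0, giving M_B = 306.6 kN·m (hogging).
Span AB, ΣM about A with M_B applied at B: R_B^{AB}·8.2 = 1054 + 306.6, so R_B^{AB} = 165.9 kN and R_A = 178.8 − 165.9 = 12.91 kN.

R_A = 12.91 kN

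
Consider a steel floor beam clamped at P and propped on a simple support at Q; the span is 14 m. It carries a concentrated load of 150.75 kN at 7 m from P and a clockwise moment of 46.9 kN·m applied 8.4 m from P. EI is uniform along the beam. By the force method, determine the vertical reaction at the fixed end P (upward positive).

R_P = 99.42 kN

Choose R_Q as the redundant. The primary structure is the cantilever fixed at P.
Primary-structure tip deflection at Q by superposition:
  point load 150.75 at a = 7: Pa²(3L − a)/(6EI) = 43089/EI
  clockwise couple 46.9 at a = 8.4: M₀a(2L − a)/(2EI) = 3861/EI
  δ_0 = 46950/EI
Flexibility coefficient — unit upward force at Q: δ_{QQ} = L³/(3EI) = 914.7/EI.
Compatibility at Q: δ_0 − R_Q·δ_{QQ} = 0, so R_Q = 46950/914.7 = 51.33 kN.
Vertical equilibrium: R_P = ΣP − R_Q = 150.8 − 51.33 = 99.42 kN.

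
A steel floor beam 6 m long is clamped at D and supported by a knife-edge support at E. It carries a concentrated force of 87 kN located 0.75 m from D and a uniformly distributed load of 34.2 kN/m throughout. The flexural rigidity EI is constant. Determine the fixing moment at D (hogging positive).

M_D = 207.4 kN·m

Remove the prop at E; the released (primary) structure is a cantilever built in at D.
Downward deflection at the released point E due to the loads:
  point load 87 at a = 0.75: Pa²(3L − a)/(6EI) = 140.7/EI
  UDL 34.2: wL⁴/(8EI) = 5540/EI
  δ_0 = 5681/EI
Flexibility coefficient — unit upward force at E: δ_{EE} = L³/(3EI) = 72/EI.
The prop prevents deflection at E: R_E = δ_0/δ_{EE} = 5681/72 = 78.9 kN.
Moment equilibrium about D: M_D = Σ(load moments about D) − R_E·L = 680.9 − 78.9×6 = 207.4 kN·m.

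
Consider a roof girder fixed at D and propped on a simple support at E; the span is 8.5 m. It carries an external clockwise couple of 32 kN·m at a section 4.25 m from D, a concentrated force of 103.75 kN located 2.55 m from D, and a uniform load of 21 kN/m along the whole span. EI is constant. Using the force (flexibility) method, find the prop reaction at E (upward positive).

R_E = 83.78 kN

Release the roller at E. Primary structure: cantilever fixed at D.
Downward deflection at the released point E due to the loads:
  clockwise couple 32 at a = 4.25: M₀a(2L − a)/(2EI) = 867/EI
  point load 103.75 at a = 2.55: Pa²(3L − a)/(6EI) = 2580/EI
  UDL 21: wL⁴/(8EI) = 13703/EI
  δ_0 = 17150/EI
Flexibility coefficient — unit upward force at E: δ_{EE} = L³/(3EI) = 204.7/EI.
The prop prevents deflection at E: R_E = δ_0/δ_{EE} = 17150/204.7 = 83.78 kN.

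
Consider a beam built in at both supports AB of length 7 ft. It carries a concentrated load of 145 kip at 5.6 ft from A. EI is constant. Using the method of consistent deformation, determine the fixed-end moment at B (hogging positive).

M_B = 129.9 kip·ft

Release both end moments; the primary structure is a simply-supported span AB with redundants M_A and M_B.
On the primary (simply-supported) span, the end slopes from the loading are:
  at A: point load 145 at a = 5.6: Pab(L + b)/(6LEI) = 227.4/EI
  at B: point load 145 at a = 5.6: Pab(L + a)/(6LEI) = 341/EI
  θ_A0 = 227.4/EI,  θ_B0 = 341/EI
Flexibility coefficients: a unit moment at one end gives L/(3EI) there and L/(6EI) at the far end, so f₁₁ = f₂₂ = 2.333/EI and f₁₂ = f₂₁ = 1.167/EI.
Compatibility — zero rotation at each built-in end:
  2.333 M_A + 1.167 M_B = 227.4
  1.167 M_A + 2.333 M_B = 341
Solving the pair gives M_A = 32.48 kip·ft and M_B = 129.9 kip·ft (hogging).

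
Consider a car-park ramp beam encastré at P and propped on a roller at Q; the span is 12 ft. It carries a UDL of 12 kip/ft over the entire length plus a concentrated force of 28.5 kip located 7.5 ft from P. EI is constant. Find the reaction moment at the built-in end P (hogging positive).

M_P = 271.1 kip·ft

Remove the prop at Q; the released (primary) structure is a cantilever built in at P.
Primary-structure tip deflection at Q by superposition:
  UDL 12: wL⁴/(8EI) = 31104/EI
  point load 28.5 at a = 7.5: Pa²(3L − a)/(6EI) = 7615/EI
  δ_0 = 38719/EI
Tip deflection under a unit load at Q: L³/(3EI) = 576/EI.
Compatibility at Q: δ_0 − R_Q·δ_{QQ} = 0, so R_Q = 38719/576 = 67.22 kip.
Moment equilibrium about P: M_P = Σ(load moments about P) − R_Q·L = 1078 − 67.22×12 = 271.1 kip·ft.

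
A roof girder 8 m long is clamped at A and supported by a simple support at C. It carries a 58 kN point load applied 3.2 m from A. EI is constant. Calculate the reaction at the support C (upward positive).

R_C = 12.06 kN

Remove the prop at C; the released (primary) structure is a cantilever built in at A.
Downward deflection at the released point C due to the loads:
  point load 58 at a = 3.2: Pa²(3L − a)/(6EI) = 2059/EI
Tip deflection under a unit load at C: L³/(3EI) = 170.7/EI.
Compatibility at C: δ_0 − R_C·δ_{CC} = 0, so R_C = 2059/170.7 = 12.06 kN.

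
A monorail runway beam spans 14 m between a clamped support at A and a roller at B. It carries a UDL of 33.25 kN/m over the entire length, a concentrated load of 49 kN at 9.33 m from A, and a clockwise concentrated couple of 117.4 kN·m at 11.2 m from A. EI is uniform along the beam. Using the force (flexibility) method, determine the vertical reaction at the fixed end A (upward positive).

Choose R_B as the redundant. The primary structure is the cantilever fixed at A.
Primary-structure tip deflection at B by superposition:
  UDL 33.25: wL⁴/(8EI) = 159666/EI
  point load 49 at a = 9.33: Pa²(3L − a)/(6EI) = 23225/EI
  clockwise couple 117.4 at a = 11.2: M₀a(2L − a)/(2EI) = 11045/EI
  δ_0 = 193937/EI
Tip deflection under a unit load at B: L³/(3EI) = 914.7/EI.
The prop prevents deflection at B: R_B = δ_0/δ_{BB} = 193937/914.7 = 212 kN.
Vertical equilibrium: R_A = ΣP − R_B = 514.5 − 212 = 302.5 kN.

R_A = 302.5 kN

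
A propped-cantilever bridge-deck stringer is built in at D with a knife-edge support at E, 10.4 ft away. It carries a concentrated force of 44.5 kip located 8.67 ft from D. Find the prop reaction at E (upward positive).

Release the roller at E. Primary structure: cantilever fixed at D.
Primary-structure tip deflection at E by superposition:
  point load 44.5 at a = 8.67: Pa²(3L − a)/(6EI) = 12561/EI
Flexibility coefficient — unit upward force at E: δ_{EE} = L³/(3EI) = 375/EI.
Compatibility at E: δ_0 − R_E·δ_{EE} = 0, so R_E = 12561/375 = 33.5 kip.

R_E = 33.5 kip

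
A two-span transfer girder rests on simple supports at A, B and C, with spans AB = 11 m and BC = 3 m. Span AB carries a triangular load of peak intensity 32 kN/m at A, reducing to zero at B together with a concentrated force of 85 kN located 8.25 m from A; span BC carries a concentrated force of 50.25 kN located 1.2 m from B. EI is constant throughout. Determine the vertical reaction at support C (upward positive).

R_C = -81.3 kN

Take M_B as the redundant. Released structure: two simple spans AB and BC with a hinge at B.
End slopes at the hinge B, treating each span as simply supported:
  span AB: triangular load, peak 32: 7w₀L³/(360EI) = 828.2/EI
  span AB: point load 85 at a = 8.25: Pab(L + a)/(6LEI) = 562.5/EI
  span BC: point load 50.25 at a = 1.2: Pab(L + b)/(6LEI) = 28.94/EI
  relative rotation θ_0 = (1391 + 28.94)/EI = 1420/EI
A unit hogging moment at B produces rotation L₁/(3EI) + L₂/(3EI) = 4.667/EI.
Compatibility: M_B·(L₁+L₂)/(3EI) = θ_0, giving M_B = 304.2 kN·m (hogging).
Span BC, ΣM about C: R_B^{BC}·3 = 90.45 + 304.2, so R_B^{BC} = 131.5 kN and R_C = 50.25 − 131.5 = -81.3 kN.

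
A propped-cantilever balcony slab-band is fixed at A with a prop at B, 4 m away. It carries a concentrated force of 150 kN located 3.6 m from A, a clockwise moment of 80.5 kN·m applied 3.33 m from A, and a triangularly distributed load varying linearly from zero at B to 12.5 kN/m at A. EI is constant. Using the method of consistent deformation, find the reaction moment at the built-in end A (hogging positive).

M_A = 6.171 kN·m

Take the reaction at B as the redundant and release it; the primary structure is a cantilever fixed at A.
Deflection at B on the released cantilever, summing each load's contribution:
  point load 150 at a = 3.6: Pa²(3L − a)/(6EI) = 2722/EI
  clockwise couple 80.5 at a = 3.33: M₀a(2L − a)/(2EI) = 625.9/EI
  triangular load, peak 12.5 at the fixed end: w₀L⁴/(30EI) = 106.7/EI
  δ_0 = 3454/EI
Tip deflection under a unit load at B: L³/(3EI) = 21.33/EI.
The prop prevents deflection at B: R_B = δ_0/δ_{BB} = 3454/21.33 = 161.9 kN.
Moment equilibrium about A: M_A = Σ(load moments about A) − R_B·L = 653.8 − 161.9×4 = 6.171 kN·m.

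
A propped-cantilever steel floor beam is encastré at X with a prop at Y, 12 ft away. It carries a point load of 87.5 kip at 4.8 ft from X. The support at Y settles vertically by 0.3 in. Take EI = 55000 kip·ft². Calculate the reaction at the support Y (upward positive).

R_Y = 15.81 kip

Take the reaction at Y as the redundant and release it; the primary structure is a cantilever fixed at X.
Primary-structure tip deflection at Y by superposition:
  point load 87.5 at a = 4.8: Pa²(3L − a)/(6EI) = 10483/EI
Flexibility coefficient — unit upward force at Y: δ_{YY} = L³/(3EI) = 576/EI.
With EI = 55000 kip·ft²: δ_0 = 0.1906 ft and δ_{YY} = 0.010473 ft/kip.
Compatibility — the beam at Y must follow the support down by 0.025 ft: δ_0 − R_Y·δ_{YY} = 0.025, so R_Y = (0.1906 − 0.025)/0.010473 = 15.81 kip.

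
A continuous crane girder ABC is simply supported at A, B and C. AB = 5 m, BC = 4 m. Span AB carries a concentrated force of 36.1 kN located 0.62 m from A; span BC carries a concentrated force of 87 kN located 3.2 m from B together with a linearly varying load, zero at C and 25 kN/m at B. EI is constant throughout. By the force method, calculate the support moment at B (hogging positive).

M_B = 32.82 kN·m

Insert a hinge at B; M_B is the redundant, and each span becomes simply supported.
End slopes at the hinge B, treating each span as simply supported:
  span AB: point load 36.1 at a = 0.62: Pab(L + a)/(6LEI) = 18.36/EI
  span BC: point load 87 at a = 3.2: Pab(L + b)/(6LEI) = 44.54/EI
  span BC: triangular load, peak 25: w₀L³/(45EI) = 35.56/EI
  relative rotation θ_0 = (18.36 + 80.1)/EI = 98.46/EI
A unit hogging moment at B produces rotation L₁/(3EI) + L₂/(3EI) = 3/EI.
Compatibility: M_B·(L₁+L₂)/(3EI) = θ_0, giving M_B = 32.82 kN·m (hogging).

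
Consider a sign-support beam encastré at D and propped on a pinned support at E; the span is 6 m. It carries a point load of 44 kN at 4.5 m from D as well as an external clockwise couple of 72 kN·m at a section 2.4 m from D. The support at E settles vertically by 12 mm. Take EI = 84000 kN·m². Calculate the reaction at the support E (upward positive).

Remove the prop at E; the released (primary) structure is a cantilever built in at D.
Downward deflection at the released point E due to the loads:
  point load 44 at a = 4.5: Pa²(3L − a)/(6EI) = 2005/EI
  clockwise couple 72 at a = 2.4: M₀a(2L − a)/(2EI) = 829.4/EI
  δ_0 = 2834/EI
Flexibility coefficient — unit upward force at E: δ_{EE} = L³/(3EI) = 72/EI.
With EI = 84000 kN·m²: δ_0 = 0.03374 m and δ_{EE} = 0.000857 m/kN.
Compatibility — the beam at E must follow the support down by 0.012 m: δ_0 − R_E·δ_{EE} = 0.012, so R_E = (0.03374 − 0.012)/0.000857 = 25.36 kN.

R_E = 25.36 kN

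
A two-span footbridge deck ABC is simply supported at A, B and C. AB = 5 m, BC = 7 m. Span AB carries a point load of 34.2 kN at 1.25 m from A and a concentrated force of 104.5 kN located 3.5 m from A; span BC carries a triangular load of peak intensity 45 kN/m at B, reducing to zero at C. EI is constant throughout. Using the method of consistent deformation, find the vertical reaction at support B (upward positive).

Release continuity at B by inserting a hinge; the redundant is the internal moment M_B. The primary structure is two simply-supported spans AB and BC.
Discontinuity in slope at B on the released structure — sum the simple-span end rotations:
  span AB: point load 34.2 at a = 1.25: Pab(L + a)/(6LEI) = 33.4/EI
  span AB: point load 104.5 at a = 3.5: Pab(L + a)/(6LEI) = 155.4/EI
  span BC: triangular load, peak 45: w₀L³/(45EI) = 343/EI
  relative rotation θ_0 = (188.8 + 343)/EI = 531.8/EI
A unit hogging moment at B produces rotation L₁/(3EI) + L₂/(3EI) = 4/EI.
Slope continuity at B: θ_0 = M_B·4/EI, so M_B = 531.8/4 = 133 kN·m (hogging).
Span AB, ΣM about A with M_B applied at B: R_B^{AB}·5 = 408.5 + 133, so R_B^{AB} = 108.3 kN and R_A = 138.7 − 108.3 = 30.41 kN.
Span BC, ΣM about C: R_B^{BC}·7 = 735 + 133, so R_B^{BC} = 124 kN and R_C = 157.5 − 124 = 33.51 kN.
R_B = 108.3 + 124 = 232.3 kN.

R_B = 232.3 kN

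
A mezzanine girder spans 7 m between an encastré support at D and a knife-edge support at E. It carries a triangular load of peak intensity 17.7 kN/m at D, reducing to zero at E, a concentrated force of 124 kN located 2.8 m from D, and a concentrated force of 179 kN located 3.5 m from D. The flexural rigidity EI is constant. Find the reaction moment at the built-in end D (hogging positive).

M_D = 459.4 kN·m

Release the roller at E. Primary structure: cantilever fixed at D.
Primary-structure tip deflection at E by superposition:
  triangular load, peak 17.7 at the fixed end: w₀L⁴/(30EI) = 1417/EI
  point load 124 at a = 2.8: Pa²(3L − a)/(6EI) = 2949/EI
  point load 179 at a = 3.5: Pa²(3L − a)/(6EI) = 6396/EI
  δ_0 = 10761/EI
Tip deflection under a unit load at E: L³/(3EI) = 114.3/EI.
The prop prevents deflection at E: R_E = δ_0/δ_{EE} = 10761/114.3 = 94.12 kN.
Moment equilibrium about D: M_D = Σ(load moments about D) − R_E·L = 1118 − 94.12×7 = 459.4 kN·m.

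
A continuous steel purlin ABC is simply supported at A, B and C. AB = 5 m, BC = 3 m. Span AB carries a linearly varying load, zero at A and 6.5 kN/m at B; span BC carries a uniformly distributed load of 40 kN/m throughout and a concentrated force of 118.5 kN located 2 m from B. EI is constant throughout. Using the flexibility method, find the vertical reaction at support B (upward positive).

R_B = 133.5 kN

Release continuity at B by inserting a hinge; the redundant is the internal moment M_B. The primary structure is two simply-supported spans AB and BC.
Rotations at B on the released spans (each span's end-slope, ×1/EI):
  span AB: triangular load, peak 6.5: w₀L³/(45EI) = 18.06/EI
  span BC: UDL 40: wL³/(24EI) = 45/EI
  span BC: point load 118.5 at a = 2: Pab(L + b)/(6LEI) = 52.67/EI
  relative rotation θ_0 = (18.06 + 97.67)/EI = 115.7/EI
A unit hogging moment at B produces rotation L₁/(3EI) + L₂/(3EI) = 2.667/EI.
Slope continuity at B: θ_0 = M_B·2.667/EI, so M_B = 115.7/2.667 = 43.4 kN·m (hogging).
Span AB, ΣM about A with M_B applied at B: R_B^{AB}·5 = 54.17 + 43.4, so R_B^{AB} = 19.51 kN and R_A = 16.25 − 19.51 = -3.263 kN.
Span BC, ΣM about C: R_B^{BC}·3 = 298.5 + 43.4, so R_B^{BC} = 114 kN and R_C = 238.5 − 114 = 124.5 kN.
R_B = 19.51 + 114 = 133.5 kN.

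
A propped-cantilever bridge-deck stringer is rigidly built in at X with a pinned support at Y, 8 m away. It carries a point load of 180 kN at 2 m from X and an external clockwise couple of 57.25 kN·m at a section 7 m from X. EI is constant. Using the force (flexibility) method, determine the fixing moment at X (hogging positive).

M_X = 209 kN·m

Release the roller at Y. Primary structure: cantilever fixed at X.
Deflection at Y on the released cantilever, summing each load's contribution:
  point load 180 at a = 2: Pa²(3L − a)/(6EI) = 2640/EI
  clockwise couple 57.25 at a = 7: M₀a(2L − a)/(2EI) = 1803/EI
  δ_0 = 4443/EI
Tip deflection under a unit load at Y: L³/(3EI) = 170.7/EI.
The prop prevents deflection at Y: R_Y = δ_0/δ_{YY} = 4443/170.7 = 26.04 kN.
Moment equilibrium about X: M_X = Σ(load moments about X) − R_Y·L = 417.2 − 26.04×8 = 209 kN·m.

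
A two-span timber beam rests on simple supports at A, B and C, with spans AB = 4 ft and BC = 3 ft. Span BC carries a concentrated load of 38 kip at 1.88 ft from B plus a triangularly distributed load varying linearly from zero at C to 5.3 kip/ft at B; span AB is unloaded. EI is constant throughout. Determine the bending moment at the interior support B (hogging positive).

Release continuity at B by inserting a hinge; the redundant is the internal moment M_B. The primary structure is two simply-supported spans AB and BC.
Rotations at B on the released spans (each span's end-slope, ×1/EI):
  span BC: point load 38 at a = 1.88: Pab(L + b)/(6LEI) = 18.31/EI
  span BC: triangular load, peak 5.3: w₀L³/(45EI) = 3.18/EI
  relative rotation θ_0 = (0 + 21.49)/EI = 21.49/EI
A unit hogging moment at B produces rotation L₁/(3EI) + L₂/(3EI) = 2.333/EI.
Compatibility: M_B·(L₁+L₂)/(3EI) = θ_0, giving M_B = 9.212 kip·ft (hogging).

M_B = 9.212 kip·ft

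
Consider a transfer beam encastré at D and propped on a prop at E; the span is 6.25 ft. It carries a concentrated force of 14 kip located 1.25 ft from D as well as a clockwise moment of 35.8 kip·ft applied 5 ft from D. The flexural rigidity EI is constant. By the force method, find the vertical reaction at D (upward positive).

Take the reaction at E as the redundant and release it; the primary structure is a cantilever fixed at D.
Free-end deflection of the primary structure under the applied loading (downward +):
  point load 14 at a = 1.25: Pa²(3L − a)/(6EI) = 63.8/EI
  clockwise couple 35.8 at a = 5: M₀a(2L − a)/(2EI) = 671.2/EI
  δ_0 = 735.1/EI
Flexibility coefficient — unit upward force at E: δ_{EE} = L³/(3EI) = 81.38/EI.
The prop prevents deflection at E: R_E = δ_0/δ_{EE} = 735.1/81.38 = 9.032 kip.
Vertical equilibrium: R_D = ΣP − R_E = 14 − 9.032 = 4.968 kip.

R_D = 4.968 kip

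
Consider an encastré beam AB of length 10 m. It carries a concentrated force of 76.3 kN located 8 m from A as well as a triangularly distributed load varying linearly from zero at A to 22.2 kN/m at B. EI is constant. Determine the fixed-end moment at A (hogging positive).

M_A = 98.42 kN·m

Release both end moments; the primary structure is a simply-supported span AB with redundants M_A and M_B.
End rotations of the released simple span under the applied load (×1/EI):
  at A: point load 76.3 at a = 8: Pab(L + b)/(6LEI) = 244.2/EI
  at B: point load 76.3 at a = 8: Pab(L + a)/(6LEI) = 366.2/EI
  at A: triangular load, peak 22.2: 7w₀L³/(360EI) = 431.7/EI
  at B: triangular load, peak 22.2: w₀L³/(45EI) = 493.3/EI
  θ_A0 = 675.8/EI,  θ_B0 = 859.6/EI
Flexibility coefficients: a unit moment at one end gives L/(3EI) there and L/(6EI) at the far end, so f₁₁ = f₂₂ = 3.333/EI and f₁₂ = f₂₁ = 1.667/EI.
Compatibility — zero rotation at each built-in end:
  3.333 M_A + 1.667 M_B = 675.8
  1.667 M_A + 3.333 M_B = 859.6
Solving the pair gives M_A = 98.42 kN·m and M_B = 208.7 kN·m (hogging).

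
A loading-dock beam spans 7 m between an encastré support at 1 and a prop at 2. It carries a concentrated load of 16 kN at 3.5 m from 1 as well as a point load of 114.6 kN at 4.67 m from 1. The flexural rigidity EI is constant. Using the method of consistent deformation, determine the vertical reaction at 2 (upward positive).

Release the roller at 2. Primary structure: cantilever fixed at 1.
Deflection at 2 on the released cantilever, summing each load's contribution:
  point load 16 at a = 3.5: Pa²(3L − a)/(6EI) = 571.7/EI
  point load 114.6 at a = 4.67: Pa²(3L − a)/(6EI) = 6802/EI
  δ_0 = 7374/EI
Flexibility coefficient — unit upward force at 2: δ_{22} = L³/(3EI) = 114.3/EI.
Compatibility at 2: δ_0 − R_2·δ_{22} = 0, so R_2 = 7374/114.3 = 64.49 kN.

R_2 = 64.49 kN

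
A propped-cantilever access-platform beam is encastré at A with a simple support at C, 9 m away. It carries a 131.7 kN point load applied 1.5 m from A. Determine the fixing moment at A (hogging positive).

Remove the prop at C; the released (primary) structure is a cantilever built in at A.
Primary-structure tip deflection at C by superposition:
  point load 131.7 at a = 1.5: Pa²(3L − a)/(6EI) = 1259/EI
Flexibility coefficient — unit upward force at C: δ_{CC} = L³/(3EI) = 243/EI.
The prop prevents deflection at C: R_C = δ_0/δ_{CC} = 1259/243 = 5.183 kN.
Moment equilibrium about A: M_A = Σ(load moments about A) − R_C·L = 197.6 − 5.183×9 = 150.9 kN·m.

M_A = 150.9 kN·m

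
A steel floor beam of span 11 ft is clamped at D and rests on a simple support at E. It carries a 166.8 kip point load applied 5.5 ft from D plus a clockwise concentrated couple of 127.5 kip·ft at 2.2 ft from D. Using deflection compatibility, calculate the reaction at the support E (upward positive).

Release the roller at E. Primary structure: cantilever fixed at D.
Downward deflection at the released point E due to the loads:
  point load 166.8 at a = 5.5: Pa²(3L − a)/(6EI) = 23126/EI
  clockwise couple 127.5 at a = 2.2: M₀a(2L − a)/(2EI) = 2777/EI
  δ_0 = 25903/EI
Flexibility coefficient — unit upward force at E: δ_{EE} = L³/(3EI) = 443.7/EI.
Compatibility at E: δ_0 − R_E·δ_{EE} = 0, so R_E = 25903/443.7 = 58.38 kip.

R_E = 58.38 kip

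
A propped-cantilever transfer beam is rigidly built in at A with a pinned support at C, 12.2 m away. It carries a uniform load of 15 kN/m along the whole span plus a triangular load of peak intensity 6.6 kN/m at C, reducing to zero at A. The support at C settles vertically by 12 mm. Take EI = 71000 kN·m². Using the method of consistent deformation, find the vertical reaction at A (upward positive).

R_A = 133.9 kN

Take the reaction at C as the redundant and release it; the primary structure is a cantilever fixed at A.
Deflection at C on the released cantilever, summing each load's contribution:
  UDL 15: wL⁴/(8EI) = 41538/EI
  triangular load, peak 6.6 at the free end: 11w₀L⁴/(120EI) = 13403/EI
  δ_0 = 54940/EI
Flexibility coefficient — unit upward force at C: δ_{CC} = L³/(3EI) = 605.3/EI.
With EI = 71000 kN·m²: δ_0 = 0.77381 m and δ_{CC} = 0.008525 m/kN.
Compatibility — the beam at C must follow the support down by 0.012 m: δ_0 − R_C·δ_{CC} = 0.012, so R_C = (0.77381 − 0.012)/0.008525 = 89.36 kN.
Vertical equilibrium: R_A = ΣP − R_C = 223.3 − 89.36 = 133.9 kN.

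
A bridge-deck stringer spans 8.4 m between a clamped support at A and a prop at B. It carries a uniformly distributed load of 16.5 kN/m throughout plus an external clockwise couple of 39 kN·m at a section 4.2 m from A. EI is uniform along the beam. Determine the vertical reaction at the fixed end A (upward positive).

Take the reaction at B as the redundant and release it; the primary structure is a cantilever fixed at A.
Free-end deflection of the primary structure under the applied loading (downward +):
  UDL 16.5: wL⁴/(8EI) = 10269/EI
  clockwise couple 39 at a = 4.2: M₀a(2L − a)/(2EI) = 1032/EI
  δ_0 = 11301/EI
Tip deflection under a unit load at B: L³/(3EI) = 197.6/EI.
The prop prevents deflection at B: R_B = δ_0/δ_{BB} = 11301/197.6 = 57.2 kN.
Vertical equilibrium: R_A = ΣP − R_B = 138.6 − 57.2 = 81.4 kN.

R_A = 81.4 kN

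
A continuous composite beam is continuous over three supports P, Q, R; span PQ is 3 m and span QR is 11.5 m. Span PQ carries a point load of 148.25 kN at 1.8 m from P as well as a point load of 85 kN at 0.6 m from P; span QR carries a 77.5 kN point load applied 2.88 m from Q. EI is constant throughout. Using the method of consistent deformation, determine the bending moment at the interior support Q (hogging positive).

Release continuity at Q by inserting a hinge; the redundant is the internal moment M_Q. The primary structure is two simply-supported spans PQ and QR.
Rotations at Q on the released spans (each span's end-slope, ×1/EI):
  span PQ: point load 148.25 at a = 1.8: Pab(L + a)/(6LEI) = 85.39/EI
  span PQ: point load 85 at a = 0.6: Pab(L + a)/(6LEI) = 24.48/EI
  span QR: point load 77.5 at a = 2.88: Pab(L + b)/(6LEI) = 561/EI
  relative rotation θ_0 = (109.9 + 561)/EI = 670.9/EI
A unit hogging moment at Q produces rotation L₁/(3EI) + L₂/(3EI) = 4.833/EI.
Slope continuity at Q: θ_0 = M_Q·4.833/EI, so M_Q = 670.9/4.833 = 138.8 kN·m (hogging).

M_Q = 138.8 kN·m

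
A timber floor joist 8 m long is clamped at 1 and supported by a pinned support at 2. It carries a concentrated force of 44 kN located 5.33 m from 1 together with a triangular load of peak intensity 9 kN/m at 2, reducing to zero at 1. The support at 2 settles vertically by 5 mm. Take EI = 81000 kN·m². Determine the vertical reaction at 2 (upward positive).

Choose R_2 as the redundant. The primary structure is the cantilever fixed at 1.
Deflection at 2 on the released cantilever, summing each load's contribution:
  point load 44 at a = 5.33: Pa²(3L − a)/(6EI) = 3890/EI
  triangular load, peak 9 at the free end: 11w₀L⁴/(120EI) = 3379/EI
  δ_0 = 7269/EI
Flexibility coefficient — unit upward force at 2: δ_{22} = L³/(3EI) = 170.7/EI.
With EI = 81000 kN·m²: δ_0 = 0.089738 m and δ_{22} = 0.002107 m/kN.
Compatibility — the beam at 2 must follow the support down by 0.005 m: δ_0 − R_2·δ_{22} = 0.005, so R_2 = (0.089738 − 0.005)/0.002107 = 40.22 kN.

R_2 = 40.22 kN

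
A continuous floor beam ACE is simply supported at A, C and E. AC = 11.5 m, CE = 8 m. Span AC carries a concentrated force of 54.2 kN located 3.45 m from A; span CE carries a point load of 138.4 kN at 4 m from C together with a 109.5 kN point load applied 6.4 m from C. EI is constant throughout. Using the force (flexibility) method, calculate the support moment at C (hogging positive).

M_C = 169.8 kN·m

Take M_C as the redundant. Released structure: two simple spans AC and CE with a hinge at C.
Discontinuity in slope at C on the released structure — sum the simple-span end rotations:
  span AC: point load 54.2 at a = 3.45: Pab(L + a)/(6LEI) = 326.1/EI
  span CE: point load 138.4 at a = 4: Pab(L + b)/(6LEI) = 553.6/EI
  span CE: point load 109.5 at a = 6.4: Pab(L + b)/(6LEI) = 224.3/EI
  relative rotation θ_0 = (326.1 + 777.9)/EI = 1104/EI
A unit hogging moment at C produces rotation L₁/(3EI) + L₂/(3EI) = 6.5/EI.
Compatibility: M_C·(L₁+L₂)/(3EI) = θ_0, giving M_C = 169.8 kN·m (hogging).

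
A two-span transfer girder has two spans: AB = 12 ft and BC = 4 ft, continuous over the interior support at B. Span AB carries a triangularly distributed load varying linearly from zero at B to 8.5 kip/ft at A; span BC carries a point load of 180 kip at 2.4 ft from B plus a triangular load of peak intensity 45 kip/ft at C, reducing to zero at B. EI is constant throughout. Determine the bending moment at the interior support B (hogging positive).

M_B = 94.29 kip·ft

Insert a hinge at B; M_B is the redundant, and each span becomes simply supported.
Discontinuity in slope at B on the released structure — sum the simple-span end rotations:
  span AB: triangular load, peak 8.5: 7w₀L³/(360EI) = 285.6/EI
  span BC: point load 180 at a = 2.4: Pab(L + b)/(6LEI) = 161.3/EI
  span BC: triangular load, peak 45: 7w₀L³/(360EI) = 56/EI
  relative rotation θ_0 = (285.6 + 217.3)/EI = 502.9/EI
A unit hogging moment at B produces rotation L₁/(3EI) + L₂/(3EI) = 5.333/EI.
Compatibility: M_B·(L₁+L₂)/(3EI) = θ_0, giving M_B = 94.29 kip·ft (hogging).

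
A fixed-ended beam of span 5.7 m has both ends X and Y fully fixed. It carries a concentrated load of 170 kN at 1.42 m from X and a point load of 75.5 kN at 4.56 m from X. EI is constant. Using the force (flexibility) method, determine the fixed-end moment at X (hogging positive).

M_X = 149.9 kN·m

Take the two fixed-end moments M_X, M_Y as redundants; the released structure is the simple span XY.
Simple-span end rotations at X and Y under the given loads:
  at X: point load 170 at a = 1.42: Pab(L + b)/(6LEI) = 301.5/EI
  at Y: point load 170 at a = 1.42: Pab(L + a)/(6LEI) = 215.1/EI
  at X: point load 75.5 at a = 4.56: Pab(L + b)/(6LEI) = 78.5/EI
  at Y: point load 75.5 at a = 4.56: Pab(L + a)/(6LEI) = 117.7/EI
  θ_X0 = 380/EI,  θ_Y0 = 332.8/EI
Flexibility coefficients: a unit moment at one end gives L/(3EI) there and L/(6EI) at the far end, so f₁₁ = f₂₂ = 1.9/EI and f₁₂ = f₂₁ = 0.95/EI.
Compatibility — zero rotation at each built-in end:
  1.9 M_X + 0.95 M_Y = 380
  0.95 M_X + 1.9 M_Y = 332.8
Solving the pair gives M_X = 149.9 kN·m and M_Y = 100.2 kN·m (hogging).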